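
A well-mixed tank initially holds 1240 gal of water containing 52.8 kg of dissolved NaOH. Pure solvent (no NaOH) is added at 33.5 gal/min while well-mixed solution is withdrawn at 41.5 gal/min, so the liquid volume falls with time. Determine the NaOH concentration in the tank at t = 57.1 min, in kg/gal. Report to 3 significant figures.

Let m(t) be the amount of NaOH. Volume: V(t) = V₀ + (Q_in − Q_out) t = 1240 − 8.0000 t; V(57.1) = 783.20 gal.
No NaOH enters, so dm/dt = −Q_out · (m/V).
Separate: dm/m = −Q_out dt/V(t) ⇒ ln(m/m₀) = −(Q_out/(Q_in−Q_out)) ln(V/V₀).
m = m₀ (V₀/V)^(Q_out/(Q_in−Q_out)) = 52.8 × (1240/783.20)^(-5.1875) = 4.8694 kg.
C = m/V = 4.8694/783.20 = 0.0062173 kg/gal.

0.00622 kg/gal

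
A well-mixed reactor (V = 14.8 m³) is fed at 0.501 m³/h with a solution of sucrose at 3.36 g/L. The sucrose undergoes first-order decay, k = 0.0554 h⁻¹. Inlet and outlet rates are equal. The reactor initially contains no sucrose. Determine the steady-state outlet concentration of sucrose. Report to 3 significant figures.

V dC/dt = Q(C_in − C) − k V C.
At steady state: 0 = Q C_in − (Q + kV) C_ss, so C_ss = Q C_in/(Q + kV).
C_ss = 0.501·3.36/(0.501 + 0.0554·14.8) = 1.6834/1.3209 = 1.2744 g/L.

1.27 g/L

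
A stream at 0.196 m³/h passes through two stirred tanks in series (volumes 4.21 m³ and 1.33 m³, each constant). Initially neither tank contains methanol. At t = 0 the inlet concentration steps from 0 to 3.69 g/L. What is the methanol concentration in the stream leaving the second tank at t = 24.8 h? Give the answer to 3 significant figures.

2.03 g/L

Each tank obeys Vᵢ dCᵢ/dt = Q(Cᵢ₋₁ − Cᵢ), so τᵢ = Vᵢ/Q.
τ₁ = 4.21/0.196 = 21.480 h; τ₂ = 1.33/0.196 = 6.7857 h.
Solving the cascade with C₁(0)=C₂(0)=0 gives C₂(t) = C_in[1 − (τ₁ e^(−t/τ₁) − τ₂ e^(−t/τ₂))/(τ₁ − τ₂)].
At t = 24.8: e^(−t/τ₁) = 0.31519, e^(−t/τ₂) = 0.025868.
C₂ = 3.69·[1 − (21.480·0.31519 − 6.7857·0.025868)/(14.694)] = 3.69·0.55120 = 2.0339 g/L.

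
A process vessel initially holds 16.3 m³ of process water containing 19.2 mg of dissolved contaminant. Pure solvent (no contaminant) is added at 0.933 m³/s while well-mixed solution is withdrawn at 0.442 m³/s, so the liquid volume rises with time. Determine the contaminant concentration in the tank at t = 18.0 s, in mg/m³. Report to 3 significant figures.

0.517 mg/m³

Total volume: dV/dt = Q_in − Q_out = 0.49100 m³/s, so V(t) = 16.3 + 0.49100 t and V(18.0) = 25.138 m³.
Solute balance: dm/dt = 0 − Q_out C = −Q_out m/V(t).
Separate: dm/m = −Q_out dt/V(t) ⇒ ln(m/m₀) = −(Q_out/(Q_in−Q_out)) ln(V/V₀).
m = m₀ (V₀/V)^(Q_out/(Q_in−Q_out)) = 19.2 × (16.3/25.138)^(0.90020) = 13.000 mg.
C = m/V = 13.000/25.138 = 0.51713 mg/m³.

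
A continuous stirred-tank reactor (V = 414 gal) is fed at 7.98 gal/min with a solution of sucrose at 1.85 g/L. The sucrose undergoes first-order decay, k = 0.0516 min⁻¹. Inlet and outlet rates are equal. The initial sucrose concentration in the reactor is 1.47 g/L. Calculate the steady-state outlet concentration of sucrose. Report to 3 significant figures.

0.503 g/L

V dC/dt = Q(C_in − C) − k V C.
At steady state: 0 = Q C_in − (Q + kV) C_ss, so C_ss = Q C_in/(Q + kV).
C_ss = 7.98·1.85/(7.98 + 0.0516·414) = 14.763/29.342 = 0.50313 g/L.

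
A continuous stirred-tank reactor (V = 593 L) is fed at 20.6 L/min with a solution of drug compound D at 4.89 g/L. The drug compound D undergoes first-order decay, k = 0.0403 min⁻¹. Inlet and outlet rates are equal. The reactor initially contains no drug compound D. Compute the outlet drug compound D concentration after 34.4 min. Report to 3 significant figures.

2.09 g/L

Species balance: V dC/dt = Q C_in − Q C − k V C.
This is linear with rate a = Q/V + k = 0.075039 min⁻¹.
C_ss = Q C_in/(Q + kV) = 2.2638 g/L; C(t) = C_ss + (C₀ − C_ss) e^(−a t).
C(34.4) = 2.2638 + (-2.2638)·e^(−0.075039·34.4) = 2.2638 + (-2.2638)·0.075673 = 2.0925 g/L.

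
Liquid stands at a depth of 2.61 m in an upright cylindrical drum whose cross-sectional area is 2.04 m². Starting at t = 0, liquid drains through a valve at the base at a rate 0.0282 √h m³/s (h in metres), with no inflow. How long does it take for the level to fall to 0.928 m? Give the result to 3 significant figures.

94.4 s

With no inflow, A dh/dt = −0.0282 √h.
Separate and integrate: 2(√h − √h₀) = −(0.0282/A) t.
t = 2A(√h₀ − √h)/0.0282 = 2·2.04·(√2.61 − √0.928)/0.0282
  = 4.0800 × (1.6155 − 0.96333) / 0.0282 = 94.364 s.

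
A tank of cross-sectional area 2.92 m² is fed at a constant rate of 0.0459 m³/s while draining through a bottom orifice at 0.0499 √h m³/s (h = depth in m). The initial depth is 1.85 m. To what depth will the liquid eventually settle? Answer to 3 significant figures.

Unsteady balance on liquid volume: A dh/dt = Q_in − 0.0499 √h. At steady state dh/dt = 0:
Q_in = 0.0499 √h_ss ⇒ √h_ss = 0.0459/0.0499 = 0.91984.
h_ss = 0.91984² = 0.84611 m. (Since h₀ = 1.85 m > h_ss, the level will fall toward this value.)

0.846 m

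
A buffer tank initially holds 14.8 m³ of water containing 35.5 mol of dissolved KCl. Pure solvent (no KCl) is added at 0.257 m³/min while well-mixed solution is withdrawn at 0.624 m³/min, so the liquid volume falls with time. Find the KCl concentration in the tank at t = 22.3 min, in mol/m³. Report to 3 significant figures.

Total volume: dV/dt = Q_in − Q_out = -0.36700 m³/min, so V(t) = 14.8 − 0.36700 t and V(22.3) = 6.6159 m³.
Solute balance: dm/dt = 0 − Q_out C = −Q_out m/V(t).
Separate: dm/m = −Q_out dt/V(t) ⇒ ln(m/m₀) = −(Q_out/(Q_in−Q_out)) ln(V/V₀).
m = m₀ (V₀/V)^(Q_out/(Q_in−Q_out)) = 35.5 × (14.8/6.6159)^(-1.7003) = 9.0300 mol.
C = m/V = 9.0300/6.6159 = 1.3649 mol/m³.

1.36 mol/m³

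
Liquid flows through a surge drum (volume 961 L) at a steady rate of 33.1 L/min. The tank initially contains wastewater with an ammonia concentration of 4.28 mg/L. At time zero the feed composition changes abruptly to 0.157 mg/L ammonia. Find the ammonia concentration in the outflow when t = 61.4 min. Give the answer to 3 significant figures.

0.654 mg/L

Unsteady species balance (constant V, well mixed): V dC/dt = Q(C_in − C).
Rewrite as dC/dt + C/τ = C_in/τ, τ = V/Q = 29.033 min.
Solution: C(t) = C_in + (C₀ − C_in) e^(−t/τ).
C(61.4) = 0.157 + (4.28 − 0.157)·e^(−61.4/29.033) = 0.157 + (4.1230)·0.12066 = 0.65446 mg/L.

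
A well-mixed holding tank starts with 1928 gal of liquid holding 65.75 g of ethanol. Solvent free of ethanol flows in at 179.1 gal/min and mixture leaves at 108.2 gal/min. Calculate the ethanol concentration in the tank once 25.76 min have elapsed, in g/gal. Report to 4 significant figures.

Let m(t) be the amount of ethanol. Volume: V(t) = V₀ + (Q_in − Q_out) t = 1928 + 70.9000 t; V(25.76) = 3754.38 gal.
Species balance (pure solvent in): dm/dt = −Q_out · m/V(t).
Separate: dm/m = −Q_out dt/V(t) ⇒ ln(m/m₀) = −(Q_out/(Q_in−Q_out)) ln(V/V₀).
m = m₀ (V₀/V)^(Q_out/(Q_in−Q_out)) = 65.75 × (1928/3754.38)^(1.52609) = 23.7791 g.
C = m/V = 23.7791/3754.38 = 0.00633370 g/gal.

0.006334 g/gal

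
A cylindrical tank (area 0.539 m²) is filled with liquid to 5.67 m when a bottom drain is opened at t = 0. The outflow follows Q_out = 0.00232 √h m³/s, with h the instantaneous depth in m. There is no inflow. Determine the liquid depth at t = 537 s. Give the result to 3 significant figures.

1.50 m

With no inflow, A dh/dt = −0.00232 √h.
This is separable: 2 d(√h)/dt = −0.00232/A, so √h = √h₀ − (0.00232/(2A)) t.
√h = √5.67 − 0.00232·537/(2·0.539) = 2.3812 − 1.1557 = 1.2255.
h = 1.2255² = 1.5018 m.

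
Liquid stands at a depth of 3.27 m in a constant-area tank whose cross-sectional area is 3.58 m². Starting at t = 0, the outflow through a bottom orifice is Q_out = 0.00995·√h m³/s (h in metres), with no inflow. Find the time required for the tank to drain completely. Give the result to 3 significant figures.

1300 s

With no inflow, A dh/dt = −0.00995 √h.
This is separable: 2 d(√h)/dt = −0.00995/A, so √h = √h₀ − (0.00995/(2A)) t.
Tank is empty when √h = 0: t_empty = 2A√h₀/0.00995.
t_empty = 2·3.58·√3.27/0.00995 = 7.1600·1.8083/0.00995 = 1301.3 s.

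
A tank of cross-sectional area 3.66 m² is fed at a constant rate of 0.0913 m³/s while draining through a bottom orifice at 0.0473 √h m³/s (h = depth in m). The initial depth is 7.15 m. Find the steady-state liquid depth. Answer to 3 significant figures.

3.73 m

Level balance: A dh/dt = 0.0913 − 0.0473 √h. Setting dh/dt = 0:
Q_in = 0.0473 √h_ss ⇒ √h_ss = 0.0913/0.0473 = 1.9302.
h_ss = 1.9302² = 3.7258 m. (Since h₀ = 7.15 m > h_ss, the level will fall toward this value.)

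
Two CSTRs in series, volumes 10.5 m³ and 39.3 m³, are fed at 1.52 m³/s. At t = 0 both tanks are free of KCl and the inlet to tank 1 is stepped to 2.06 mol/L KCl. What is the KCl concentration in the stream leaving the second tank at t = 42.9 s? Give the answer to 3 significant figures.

Time constants: τᵢ = Vᵢ/Q for each well-mixed tank.
τ₁ = 10.5/1.52 = 6.9079 s; τ₂ = 39.3/1.52 = 25.855 s.
Tank 1: C₁ = C_in(1 − e^(−t/τ₁)). Tank 2 (τ₁ ≠ τ₂): C₂ = C_in[1 − (τ₁ e^(−t/τ₁) − τ₂ e^(−t/τ₂))/(τ₁ − τ₂)].
At t = 42.9: e^(−t/τ₁) = 0.0020087, e^(−t/τ₂) = 0.19028.
C₂ = 2.06·[1 − (6.9079·0.0020087 − 25.855·0.19028)/(-18.947)] = 2.06·0.74107 = 1.5266 mol/L.

1.53 mol/L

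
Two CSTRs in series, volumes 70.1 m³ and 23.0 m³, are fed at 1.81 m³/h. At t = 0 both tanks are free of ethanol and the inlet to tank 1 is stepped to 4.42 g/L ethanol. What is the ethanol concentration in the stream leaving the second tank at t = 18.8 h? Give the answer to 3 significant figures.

Species balance on tank i: dCᵢ/dt = (Cᵢ₋₁ − Cᵢ)/τᵢ with τᵢ = Vᵢ/Q.
τ₁ = 70.1/1.81 = 38.729 h; τ₂ = 23.0/1.81 = 12.707 h.
Tank 1: C₁ = C_in(1 − e^(−t/τ₁)). Tank 2 (τ₁ ≠ τ₂): C₂ = C_in[1 − (τ₁ e^(−t/τ₁) − τ₂ e^(−t/τ₂))/(τ₁ − τ₂)].
At t = 18.8: e^(−t/τ₁) = 0.61544, e^(−t/τ₂) = 0.22776.
C₂ = 4.42·[1 − (38.729·0.61544 − 12.707·0.22776)/(26.022)] = 4.42·0.19525 = 0.86300 g/L.

0.863 g/L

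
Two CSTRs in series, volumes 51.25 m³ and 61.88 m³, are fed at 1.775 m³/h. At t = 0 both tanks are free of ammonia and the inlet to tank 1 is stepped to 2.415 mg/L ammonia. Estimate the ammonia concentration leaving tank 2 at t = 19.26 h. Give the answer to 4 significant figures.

0.2996 mg/L

Species balance on tank i: dCᵢ/dt = (Cᵢ₋₁ − Cᵢ)/τᵢ with τᵢ = Vᵢ/Q.
τ₁ = 51.25/1.775 = 28.8732 h; τ₂ = 61.88/1.775 = 34.8620 h.
Solving the cascade with C₁(0)=C₂(0)=0 gives C₂(t) = C_in[1 − (τ₁ e^(−t/τ₁) − τ₂ e^(−t/τ₂))/(τ₁ − τ₂)].
At t = 19.26: e^(−t/τ₁) = 0.513218, e^(−t/τ₂) = 0.575530.
C₂ = 2.415·[1 − (28.8732·0.513218 − 34.8620·0.575530)/(-5.98873)] = 2.415·0.124052 = 0.299585 mg/L.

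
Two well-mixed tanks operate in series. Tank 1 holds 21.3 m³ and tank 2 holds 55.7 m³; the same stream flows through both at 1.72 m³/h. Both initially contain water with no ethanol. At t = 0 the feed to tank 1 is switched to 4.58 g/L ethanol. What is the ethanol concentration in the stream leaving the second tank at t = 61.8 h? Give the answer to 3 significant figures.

Time constants: τᵢ = Vᵢ/Q for each well-mixed tank.
τ₁ = 21.3/1.72 = 12.384 h; τ₂ = 55.7/1.72 = 32.384 h.
Tank 1: C₁ = C_in(1 − e^(−t/τ₁)). Tank 2 (τ₁ ≠ τ₂): C₂ = C_in[1 − (τ₁ e^(−t/τ₁) − τ₂ e^(−t/τ₂))/(τ₁ − τ₂)].
At t = 61.8: e^(−t/τ₁) = 0.0068028, e^(−t/τ₂) = 0.14832.
C₂ = 4.58·[1 − (12.384·0.0068028 − 32.384·0.14832)/(-20.000)] = 4.58·0.76405 = 3.4994 g/L.

3.50 g/L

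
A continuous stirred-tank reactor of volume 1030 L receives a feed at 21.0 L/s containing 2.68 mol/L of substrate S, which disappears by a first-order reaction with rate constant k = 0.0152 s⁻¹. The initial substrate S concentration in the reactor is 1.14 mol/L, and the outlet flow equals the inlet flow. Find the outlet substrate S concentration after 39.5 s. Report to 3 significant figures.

1.44 mol/L

Species balance: V dC/dt = Q C_in − Q C − k V C.
This is linear with rate a = Q/V + k = 0.035588 s⁻¹.
C_ss = Q C_in/(Q + kV) = 1.5354 mol/L; C(t) = C_ss + (C₀ − C_ss) e^(−a t).
C(39.5) = 1.5354 + (-0.39536)·e^(−0.035588·39.5) = 1.5354 + (-0.39536)·0.24519 = 1.4384 mol/L.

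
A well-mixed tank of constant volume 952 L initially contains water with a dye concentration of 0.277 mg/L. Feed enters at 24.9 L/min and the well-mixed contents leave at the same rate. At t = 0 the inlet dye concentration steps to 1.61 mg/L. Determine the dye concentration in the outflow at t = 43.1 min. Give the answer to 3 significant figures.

1.18 mg/L

Species balance on the tank: V dC/dt = Q(C_in − C).
Rewrite as dC/dt + C/τ = C_in/τ, τ = V/Q = 38.233 min.
This is linear first-order; C(t) = C_in + (C₀ − C_in) e^(−t/τ).
C(43.1) = 1.61 + (0.277 − 1.61)·e^(−43.1/38.233) = 1.61 + (-1.3330)·0.32391 = 1.1782 mg/L.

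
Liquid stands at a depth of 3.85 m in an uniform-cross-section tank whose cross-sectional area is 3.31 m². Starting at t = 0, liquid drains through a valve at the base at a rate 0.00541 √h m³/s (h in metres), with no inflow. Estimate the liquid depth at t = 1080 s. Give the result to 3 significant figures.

With no inflow, A dh/dt = −0.00541 √h.
∫ h^(−1/2) dh = −(0.00541/A) ∫ dt, giving 2√h = 2√h₀ − (0.00541/A) t.
√h = √3.85 − 0.00541·1080/(2·3.31) = 1.9621 − 0.88260 = 1.0795.
h = 1.0795² = 1.1654 m.

1.17 m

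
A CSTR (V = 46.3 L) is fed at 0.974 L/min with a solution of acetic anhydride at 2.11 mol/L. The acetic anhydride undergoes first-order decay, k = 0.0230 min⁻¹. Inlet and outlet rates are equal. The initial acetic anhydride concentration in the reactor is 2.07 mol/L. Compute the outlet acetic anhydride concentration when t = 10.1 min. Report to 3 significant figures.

Species balance: V dC/dt = Q C_in − Q C − k V C.
dC/dt = (Q/V) C_in − (Q/V + k) C; effective rate a = Q/V + k = 0.021037 + 0.0230 = 0.044037 min⁻¹.
C_ss = Q C_in/(Q + kV) = 1.0080 mol/L; C(t) = C_ss + (C₀ − C_ss) e^(−a t).
C(10.1) = 1.0080 + (1.0620)·e^(−0.044037·10.1) = 1.0080 + (1.0620)·0.64097 = 1.6887 mol/L.

1.69 mol/L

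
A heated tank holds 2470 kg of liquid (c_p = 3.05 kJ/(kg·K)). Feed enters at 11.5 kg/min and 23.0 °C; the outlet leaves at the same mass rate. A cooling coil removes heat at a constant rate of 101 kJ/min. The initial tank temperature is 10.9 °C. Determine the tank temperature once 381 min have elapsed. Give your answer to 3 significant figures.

18.6 °C

First-law balance (no shaft work): M c_p dT/dt = ṁ c_p (T_in − T) − 101.
Rearrange: dT/dt = (T_ss − T)/τ with τ = M/ṁ = 214.78 min and T_ss = T_in − Q̇/(ṁ c_p) = 20.120 °C.
Integrating: T(t) = T_ss + (T₀ − T_ss) e^(−t/τ).
T(381) = 20.120 + (-9.2205)·e^(−381/214.78) = 20.120 + (-9.2205)·0.16967 = 18.556 °C.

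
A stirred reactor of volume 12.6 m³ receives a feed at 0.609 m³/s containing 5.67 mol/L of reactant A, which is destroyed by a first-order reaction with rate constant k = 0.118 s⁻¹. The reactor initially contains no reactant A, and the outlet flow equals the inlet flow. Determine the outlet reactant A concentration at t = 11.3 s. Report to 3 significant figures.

1.40 mol/L

Species balance: V dC/dt = Q C_in − Q C − k V C.
dC/dt = (Q/V) C_in − (Q/V + k) C; effective rate a = Q/V + k = 0.048333 + 0.118 = 0.16633 s⁻¹.
C_ss = Q C_in/(Q + kV) = 1.6476 mol/L; C(t) = C_ss + (C₀ − C_ss) e^(−a t).
C(11.3) = 1.6476 + (-1.6476)·e^(−0.16633·11.3) = 1.6476 + (-1.6476)·0.15266 = 1.3961 mol/L.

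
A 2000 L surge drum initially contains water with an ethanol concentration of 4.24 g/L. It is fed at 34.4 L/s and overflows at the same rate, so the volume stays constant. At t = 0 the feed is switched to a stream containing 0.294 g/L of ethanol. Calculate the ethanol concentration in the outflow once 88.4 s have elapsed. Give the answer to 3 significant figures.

1.16 g/L

Species balance on the tank: V dC/dt = Q(C_in − C).
So dC/dt = (C_in − C)/τ with τ = V/Q = 2000/34.4 = 58.140 s.
This is linear first-order; C(t) = C_in + (C₀ − C_in) e^(−t/τ).
C(88.4) = 0.294 + (4.24 − 0.294)·e^(−88.4/58.140) = 0.294 + (3.9460)·0.21861 = 1.1566 g/L.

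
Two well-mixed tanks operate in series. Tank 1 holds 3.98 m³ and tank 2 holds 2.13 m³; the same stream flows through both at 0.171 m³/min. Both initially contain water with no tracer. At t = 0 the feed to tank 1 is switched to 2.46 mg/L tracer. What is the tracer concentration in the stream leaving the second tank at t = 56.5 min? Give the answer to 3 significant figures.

Time constants: τᵢ = Vᵢ/Q for each well-mixed tank.
τ₁ = 3.98/0.171 = 23.275 min; τ₂ = 2.13/0.171 = 12.456 min.
Tank 1: C₁ = C_in(1 − e^(−t/τ₁)). Tank 2 (τ₁ ≠ τ₂): C₂ = C_in[1 − (τ₁ e^(−t/τ₁) − τ₂ e^(−t/τ₂))/(τ₁ − τ₂)].
At t = 56.5: e^(−t/τ₁) = 0.088256, e^(−t/τ₂) = 0.010717.
C₂ = 2.46·[1 − (23.275·0.088256 − 12.456·0.010717)/(10.819)] = 2.46·0.82247 = 2.0233 mg/L.

2.02 mg/L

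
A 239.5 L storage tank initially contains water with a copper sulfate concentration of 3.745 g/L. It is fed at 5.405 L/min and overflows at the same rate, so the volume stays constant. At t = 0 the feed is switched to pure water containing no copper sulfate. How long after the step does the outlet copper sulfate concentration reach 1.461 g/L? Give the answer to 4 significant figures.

Species balance: V dC/dt = Q(C_in − C) ⇒ τ = V/Q = 44.3108 min.
C(t) = C_in + (C₀ − C_in) e^(−t/τ). Set C = 1.461 and solve for t:
e^(−t/τ) = (C − C_in)/(C₀ − C_in) = (1.461 − 0)/(3.745 − 0) = 0.390120
t = −τ ln(…) = 44.3108 × 0.941300 = 41.7098 min.

41.71 min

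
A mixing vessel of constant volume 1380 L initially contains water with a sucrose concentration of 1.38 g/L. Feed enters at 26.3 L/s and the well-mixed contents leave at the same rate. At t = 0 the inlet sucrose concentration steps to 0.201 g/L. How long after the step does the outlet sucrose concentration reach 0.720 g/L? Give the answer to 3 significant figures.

43.1 s

Unsteady species balance (constant V, well mixed): V dC/dt = Q(C_in − C), so τ = V/Q = 52.471 s.
C(t) = C_in + (C₀ − C_in) e^(−t/τ). Set C = 0.720 and solve for t:
e^(−t/τ) = (C − C_in)/(C₀ − C_in) = (0.720 − 0.201)/(1.38 − 0.201) = 0.44020
t = −τ ln(…) = 52.471 × 0.82052 = 43.054 s.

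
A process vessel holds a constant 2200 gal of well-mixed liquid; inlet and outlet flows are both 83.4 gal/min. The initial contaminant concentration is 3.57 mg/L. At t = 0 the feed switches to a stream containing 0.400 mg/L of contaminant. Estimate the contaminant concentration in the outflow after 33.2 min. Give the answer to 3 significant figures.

1.30 mg/L

Mass balance on the solute (V constant): V dC/dt = Q(C_in − C).
Time constant τ = V/Q = 2200/83.4 = 26.379 min.
This is linear first-order; C(t) = C_in + (C₀ − C_in) e^(−t/τ).
C(33.2) = 0.400 + (3.57 − 0.400)·e^(−33.2/26.379) = 0.400 + (3.1700)·0.28406 = 1.3005 mg/L.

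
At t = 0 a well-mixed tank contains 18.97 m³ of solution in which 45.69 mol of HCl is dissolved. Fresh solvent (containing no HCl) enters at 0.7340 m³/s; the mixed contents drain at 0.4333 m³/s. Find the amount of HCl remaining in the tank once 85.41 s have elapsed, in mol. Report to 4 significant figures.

Let m(t) be the amount of HCl. Volume: V(t) = V₀ + (Q_in − Q_out) t = 18.97 + 0.300700 t; V(85.41) = 44.6528 m³.
Solute balance: dm/dt = 0 − Q_out C = −Q_out m/V(t).
Separate: dm/m = −Q_out dt/V(t) ⇒ ln(m/m₀) = −(Q_out/(Q_in−Q_out)) ln(V/V₀).
m = m₀ (V₀/V)^(Q_out/(Q_in−Q_out)) = 45.69 × (18.97/44.6528)^(1.44097) = 13.3075 mol.

13.31 mol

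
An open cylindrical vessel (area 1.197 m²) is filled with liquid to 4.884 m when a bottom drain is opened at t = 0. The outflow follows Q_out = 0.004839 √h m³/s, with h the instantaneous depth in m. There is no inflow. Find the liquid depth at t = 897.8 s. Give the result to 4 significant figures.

0.1562 m

A dh/dt = −Q_out = −0.004839 √h.
∫ h^(−1/2) dh = −(0.004839/A) ∫ dt, giving 2√h = 2√h₀ − (0.004839/A) t.
√h = √4.884 − 0.004839·897.8/(2·1.197) = 2.20998 − 1.81473 = 0.395251.
h = 0.395251² = 0.156224 m.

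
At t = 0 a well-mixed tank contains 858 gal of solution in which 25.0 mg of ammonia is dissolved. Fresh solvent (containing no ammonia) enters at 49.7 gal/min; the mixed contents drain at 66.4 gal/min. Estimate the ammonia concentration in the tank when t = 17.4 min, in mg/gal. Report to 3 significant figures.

Let m(t) be the amount of ammonia. Volume: V(t) = V₀ + (Q_in − Q_out) t = 858 − 16.700 t; V(17.4) = 567.42 gal.
Species balance (pure solvent in): dm/dt = −Q_out · m/V(t).
Separate: dm/m = −Q_out dt/V(t) ⇒ ln(m/m₀) = −(Q_out/(Q_in−Q_out)) ln(V/V₀).
m = m₀ (V₀/V)^(Q_out/(Q_in−Q_out)) = 25.0 × (858/567.42)^(-3.9760) = 4.8296 mg.
C = m/V = 4.8296/567.42 = 0.0085115 mg/gal.

0.00851 mg/gal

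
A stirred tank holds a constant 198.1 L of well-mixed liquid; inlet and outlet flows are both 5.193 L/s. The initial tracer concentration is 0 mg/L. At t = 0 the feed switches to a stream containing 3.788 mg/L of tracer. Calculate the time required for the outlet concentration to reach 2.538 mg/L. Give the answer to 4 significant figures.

42.29 s

Species balance on the tank: V dC/dt = Q(C_in − C), so τ = V/Q = 38.1475 s.
C(t) = C_in + (C₀ − C_in) e^(−t/τ). Set C = 2.538 and solve for t:
e^(−t/τ) = (C − C_in)/(C₀ − C_in) = (2.538 − 3.788)/(0 − 3.788) = 0.329989
t = −τ ln(…) = 38.1475 × 1.10869 = 42.2939 s.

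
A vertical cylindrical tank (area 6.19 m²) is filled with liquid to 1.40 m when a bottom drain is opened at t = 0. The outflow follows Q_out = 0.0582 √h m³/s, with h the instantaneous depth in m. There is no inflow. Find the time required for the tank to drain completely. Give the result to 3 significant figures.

Unsteady balance on liquid volume: A dh/dt = −0.0582 √h.
Separate and integrate: 2(√h − √h₀) = −(0.0582/A) t.
Set h = 0: 2√h₀ = (0.0582/A) t_empty ⇒ t_empty = 2A√h₀/0.0582.
t_empty = 2·6.19·√1.40/0.0582 = 12.380·1.1832/0.0582 = 251.69 s.

252 s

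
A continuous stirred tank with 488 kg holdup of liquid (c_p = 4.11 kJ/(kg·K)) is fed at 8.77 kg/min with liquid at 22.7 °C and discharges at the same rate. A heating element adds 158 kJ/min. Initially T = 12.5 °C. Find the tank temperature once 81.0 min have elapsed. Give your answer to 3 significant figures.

23.7 °C

Energy balance: M c_p dT/dt = ṁ c_p (T_in − T) + 158.
τ = M/ṁ = 55.644 min; T_ss = T_in + Q̇/(ṁ c_p) = 22.7 + 158/(8.77·4.11) = 27.083 °C.
Solution: T(t) = T_ss + (T₀ − T_ss) e^(−t/τ).
T(81.0) = 27.083 + (-14.583)·e^(−81.0/55.644) = 27.083 + (-14.583)·0.23324 = 23.682 °C.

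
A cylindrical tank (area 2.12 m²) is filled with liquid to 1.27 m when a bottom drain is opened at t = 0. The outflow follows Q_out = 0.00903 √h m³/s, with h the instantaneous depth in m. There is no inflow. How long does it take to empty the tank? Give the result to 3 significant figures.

A dh/dt = −Q_out = −0.00903 √h.
Separate and integrate: 2(√h − √h₀) = −(0.00903/A) t.
Tank is empty when √h = 0: t_empty = 2A√h₀/0.00903.
t_empty = 2·2.12·√1.27/0.00903 = 4.2400·1.1269/0.00903 = 529.15 s.

529 s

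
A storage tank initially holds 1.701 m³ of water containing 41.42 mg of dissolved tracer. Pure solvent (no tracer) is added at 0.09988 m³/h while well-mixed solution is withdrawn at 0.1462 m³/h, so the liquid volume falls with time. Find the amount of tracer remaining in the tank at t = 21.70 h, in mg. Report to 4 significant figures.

Let m(t) be the amount of tracer. Volume: V(t) = V₀ + (Q_in − Q_out) t = 1.701 − 0.0463200 t; V(21.70) = 0.695856 m³.
No tracer enters, so dm/dt = −Q_out · (m/V).
Separate: dm/m = −Q_out dt/V(t) ⇒ ln(m/m₀) = −(Q_out/(Q_in−Q_out)) ln(V/V₀).
m = m₀ (V₀/V)^(Q_out/(Q_in−Q_out)) = 41.42 × (1.701/0.695856)^(-3.15630) = 2.46593 mg.

2.466 mg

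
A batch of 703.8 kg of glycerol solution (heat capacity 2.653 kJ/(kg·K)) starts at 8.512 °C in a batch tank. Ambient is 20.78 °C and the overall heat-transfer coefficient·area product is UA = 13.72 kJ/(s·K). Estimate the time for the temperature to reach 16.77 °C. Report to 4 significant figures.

152.2 s

M c_p dT/dt = −UA(T − T_amb).
τ = M c_p/UA = 136.092 s; T_ss = T_amb = 20.7800 °C.
T(t) = T_ss + (T₀ − T_ss)e^(−t/τ); set T = 16.77:
t = −τ ln[(T − T_ss)/(T₀ − T_ss)] = −136.092 · ln(0.326867) = 152.178 s.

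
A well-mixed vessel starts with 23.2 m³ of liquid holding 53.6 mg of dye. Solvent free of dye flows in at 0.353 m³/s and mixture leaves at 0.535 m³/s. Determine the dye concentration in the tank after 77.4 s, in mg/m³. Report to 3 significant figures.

Total volume: dV/dt = Q_in − Q_out = -0.18200 m³/s, so V(t) = 23.2 − 0.18200 t and V(77.4) = 9.1132 m³.
No dye enters, so dm/dt = −Q_out · (m/V).
dm/m = −Q_out dt/(V₀ − 0.18200 t); integrating gives ln(m/m₀) = −(Q_out/(Q_in−Q_out)) ln(V/V₀).
m = m₀ (V₀/V)^(Q_out/(Q_in−Q_out)) = 53.6 × (23.2/9.1132)^(-2.9396) = 3.4375 mg.
C = m/V = 3.4375/9.1132 = 0.37720 mg/m³.

0.377 mg/m³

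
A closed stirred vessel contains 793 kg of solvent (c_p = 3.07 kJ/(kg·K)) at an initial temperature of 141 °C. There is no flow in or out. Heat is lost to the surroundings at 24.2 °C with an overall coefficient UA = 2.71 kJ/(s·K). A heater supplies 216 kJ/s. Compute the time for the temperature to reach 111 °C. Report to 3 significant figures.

Lumped-capacitance energy balance: M c_p dT/dt = UA(T_amb − T) + Q̇.
τ = M c_p/UA = 898.34 s; T_ss = T_amb + Q̇/UA = 24.2 + 216/2.71 = 103.90 °C.
T(t) = T_ss + (T₀ − T_ss)e^(−t/τ); set T = 111:
t = −τ ln[(T − T_ss)/(T₀ − T_ss)] = −898.34 · ln(0.19127) = 1485.9 s.

1490 s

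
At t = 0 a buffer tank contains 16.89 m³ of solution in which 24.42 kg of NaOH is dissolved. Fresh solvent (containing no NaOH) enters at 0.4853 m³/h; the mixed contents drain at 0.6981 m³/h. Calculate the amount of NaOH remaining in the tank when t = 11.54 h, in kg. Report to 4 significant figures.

14.58 kg

Total volume: dV/dt = Q_in − Q_out = -0.212800 m³/h, so V(t) = 16.89 − 0.212800 t and V(11.54) = 14.4343 m³.
No NaOH enters, so dm/dt = −Q_out · (m/V).
dm/m = −Q_out dt/(V₀ − 0.212800 t); integrating gives ln(m/m₀) = −(Q_out/(Q_in−Q_out)) ln(V/V₀).
m = m₀ (V₀/V)^(Q_out/(Q_in−Q_out)) = 24.42 × (16.89/14.4343)^(-3.28055) = 14.5848 kg.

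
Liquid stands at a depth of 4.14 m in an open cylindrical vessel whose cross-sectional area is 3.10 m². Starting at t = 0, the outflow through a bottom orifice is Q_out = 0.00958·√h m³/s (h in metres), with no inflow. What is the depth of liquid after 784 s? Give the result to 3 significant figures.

0.678 m

Accumulation of liquid (constant cross-section A): A dh/dt = −0.00958 √h.
Separate and integrate: 2(√h − √h₀) = −(0.00958/A) t.
√h = √4.14 − 0.00958·784/(2·3.10) = 2.0347 − 1.2114 = 0.82329.
h = 0.82329² = 0.67781 m.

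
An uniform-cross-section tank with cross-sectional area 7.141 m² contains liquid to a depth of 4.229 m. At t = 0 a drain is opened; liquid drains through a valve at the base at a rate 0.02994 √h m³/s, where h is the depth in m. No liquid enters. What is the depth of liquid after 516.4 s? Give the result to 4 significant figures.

With no inflow, A dh/dt = −0.02994 √h.
Separate and integrate: 2(√h − √h₀) = −(0.02994/A) t.
√h = √4.229 − 0.02994·516.4/(2·7.141) = 2.05645 − 1.08255 = 0.973901.
h = 0.973901² = 0.948483 m.

0.9485 m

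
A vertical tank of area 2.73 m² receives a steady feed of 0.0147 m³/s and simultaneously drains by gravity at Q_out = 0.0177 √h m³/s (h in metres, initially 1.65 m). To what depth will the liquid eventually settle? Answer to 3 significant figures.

Accumulation of liquid (constant cross-section A): A dh/dt = Q_in − 0.0177 √h. At steady state dh/dt = 0:
Q_in = 0.0177 √h_ss ⇒ √h_ss = 0.0147/0.0177 = 0.83051.
h_ss = 0.83051² = 0.68974 m. (Since h₀ = 1.65 m > h_ss, the level will fall toward this value.)

0.690 m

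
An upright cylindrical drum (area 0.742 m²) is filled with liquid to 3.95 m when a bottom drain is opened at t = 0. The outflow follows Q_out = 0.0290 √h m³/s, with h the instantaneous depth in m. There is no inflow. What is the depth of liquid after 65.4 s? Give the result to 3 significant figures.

0.503 m

A dh/dt = −Q_out = −0.0290 √h.
∫ h^(−1/2) dh = −(0.0290/A) ∫ dt, giving 2√h = 2√h₀ − (0.0290/A) t.
√h = √3.95 − 0.0290·65.4/(2·0.742) = 1.9875 − 1.2780 = 0.70943.
h = 0.70943² = 0.50329 m.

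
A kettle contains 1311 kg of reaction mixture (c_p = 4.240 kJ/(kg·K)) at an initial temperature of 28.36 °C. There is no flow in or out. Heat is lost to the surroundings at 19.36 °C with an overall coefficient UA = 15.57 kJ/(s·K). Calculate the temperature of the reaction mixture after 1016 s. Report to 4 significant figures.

Lumped-capacitance energy balance: M c_p dT/dt = UA(T_amb − T).
dT/dt = (T_ss − T)/τ with T_ss = T_amb = 19.3600 °C, τ = M c_p/UA = 1311·4.240/15.57 = 357.010 s.
T approaches T_ss exponentially: T(t) = T_ss + (T₀ − T_ss) e^(−t/τ).
T(1016) = 19.3600 + (9.00000)·0.0580842 = 19.8828 °C.

19.88 °C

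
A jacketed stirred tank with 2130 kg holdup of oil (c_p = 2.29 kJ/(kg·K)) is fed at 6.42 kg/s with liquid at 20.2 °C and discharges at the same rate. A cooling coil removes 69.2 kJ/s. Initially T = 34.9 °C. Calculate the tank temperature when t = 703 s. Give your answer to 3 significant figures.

17.8 °C

M c_p dT/dt = ṁ c_p (T_in − T) − Q̇.
Rearrange: dT/dt = (T_ss − T)/τ with τ = M/ṁ = 331.78 s and T_ss = T_in − Q̇/(ṁ c_p) = 15.493 °C.
Solution: T(t) = T_ss + (T₀ − T_ss) e^(−t/τ).
T(703) = 15.493 + (19.407)·e^(−703/331.78) = 15.493 + (19.407)·0.12016 = 17.825 °C.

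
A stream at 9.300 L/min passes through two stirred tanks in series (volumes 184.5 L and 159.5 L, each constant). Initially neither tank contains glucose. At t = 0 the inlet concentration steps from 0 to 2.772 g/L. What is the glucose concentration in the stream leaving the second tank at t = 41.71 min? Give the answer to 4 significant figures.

Time constants: τᵢ = Vᵢ/Q for each well-mixed tank.
τ₁ = 184.5/9.300 = 19.8387 min; τ₂ = 159.5/9.300 = 17.1505 min.
Tank 1: C₁ = C_in(1 − e^(−t/τ₁)). Tank 2 (τ₁ ≠ τ₂): C₂ = C_in[1 − (τ₁ e^(−t/τ₁) − τ₂ e^(−t/τ₂))/(τ₁ − τ₂)].
At t = 41.71: e^(−t/τ₁) = 0.122156, e^(−t/τ₂) = 0.0878615.
C₂ = 2.772·[1 − (19.8387·0.122156 − 17.1505·0.0878615)/(2.68817)] = 2.772·0.659044 = 1.82687 g/L.

1.827 g/L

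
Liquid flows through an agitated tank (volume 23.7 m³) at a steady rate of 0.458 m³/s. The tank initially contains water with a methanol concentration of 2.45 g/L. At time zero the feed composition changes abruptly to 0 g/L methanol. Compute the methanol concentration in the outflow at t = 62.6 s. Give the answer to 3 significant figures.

Unsteady species balance (constant V, well mixed): V dC/dt = Q(C_in − C).
So dC/dt = (C_in − C)/τ with τ = V/Q = 23.7/0.458 = 51.747 s.
This is linear first-order; C(t) = C_in + (C₀ − C_in) e^(−t/τ).
C(62.6) = 0 + (2.45 − 0)·e^(−62.6/51.747) = 0 + (2.4500)·0.29828 = 0.73077 g/L.

0.731 g/L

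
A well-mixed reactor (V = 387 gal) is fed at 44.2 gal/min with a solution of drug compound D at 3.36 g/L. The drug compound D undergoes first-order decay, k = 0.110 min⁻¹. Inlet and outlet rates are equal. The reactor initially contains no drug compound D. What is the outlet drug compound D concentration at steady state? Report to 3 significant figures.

1.71 g/L

V dC/dt = Q(C_in − C) − k V C.
Steady state (dC/dt = 0): C_ss = Q C_in/(Q + kV) = C_in/(1 + kV/Q).
C_ss = 44.2·3.36/(44.2 + 0.110·387) = 148.51/86.770 = 1.7116 g/L.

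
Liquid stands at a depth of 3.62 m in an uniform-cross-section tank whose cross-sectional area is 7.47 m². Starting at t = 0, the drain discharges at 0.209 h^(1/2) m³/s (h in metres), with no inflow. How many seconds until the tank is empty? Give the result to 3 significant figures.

136 s

Mass balance (ρ constant): A dh/dt = −0.209 √h.
Separate and integrate: 2(√h − √h₀) = −(0.209/A) t.
Tank is empty when √h = 0: t_empty = 2A√h₀/0.209.
t_empty = 2·7.47·√3.62/0.209 = 14.940·1.9026/0.209 = 136.01 s.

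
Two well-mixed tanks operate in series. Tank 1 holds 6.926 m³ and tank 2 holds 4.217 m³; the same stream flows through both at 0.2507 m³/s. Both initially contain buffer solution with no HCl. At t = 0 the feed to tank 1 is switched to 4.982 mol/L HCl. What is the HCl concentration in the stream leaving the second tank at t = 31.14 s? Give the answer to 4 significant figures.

2.074 mol/L

Time constants: τᵢ = Vᵢ/Q for each well-mixed tank.
τ₁ = 6.926/0.2507 = 27.6266 s; τ₂ = 4.217/0.2507 = 16.8209 s.
Tank 1: C₁ = C_in(1 − e^(−t/τ₁)). Tank 2 (τ₁ ≠ τ₂): C₂ = C_in[1 − (τ₁ e^(−t/τ₁) − τ₂ e^(−t/τ₂))/(τ₁ − τ₂)].
At t = 31.14: e^(−t/τ₁) = 0.323948, e^(−t/τ₂) = 0.157038.
C₂ = 4.982·[1 − (27.6266·0.323948 − 16.8209·0.157038)/(10.8057)] = 4.982·0.416230 = 2.07366 mol/L.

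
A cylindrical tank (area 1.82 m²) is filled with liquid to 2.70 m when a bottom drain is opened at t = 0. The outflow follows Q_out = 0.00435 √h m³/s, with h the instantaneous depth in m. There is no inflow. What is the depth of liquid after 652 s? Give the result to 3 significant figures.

Unsteady balance on liquid volume: A dh/dt = −0.00435 √h.
This is separable: 2 d(√h)/dt = −0.00435/A, so √h = √h₀ − (0.00435/(2A)) t.
√h = √2.70 − 0.00435·652/(2·1.82) = 1.6432 − 0.77918 = 0.86399.
h = 0.86399² = 0.74648 m.

0.746 m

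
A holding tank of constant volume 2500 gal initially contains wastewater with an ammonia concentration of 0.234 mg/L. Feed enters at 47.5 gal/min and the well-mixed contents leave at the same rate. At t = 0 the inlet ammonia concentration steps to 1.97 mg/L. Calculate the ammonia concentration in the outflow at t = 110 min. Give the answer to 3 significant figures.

1.76 mg/L

Species balance on the tank: V dC/dt = Q(C_in − C).
Rewrite as dC/dt + C/τ = C_in/τ, τ = V/Q = 52.632 min.
Solution: C(t) = C_in + (C₀ − C_in) e^(−t/τ).
C(110) = 1.97 + (0.234 − 1.97)·e^(−110/52.632) = 1.97 + (-1.7360)·0.12369 = 1.7553 mg/L.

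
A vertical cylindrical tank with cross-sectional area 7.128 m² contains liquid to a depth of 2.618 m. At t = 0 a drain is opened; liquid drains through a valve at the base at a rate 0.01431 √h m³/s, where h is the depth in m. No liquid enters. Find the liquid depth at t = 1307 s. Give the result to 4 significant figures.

Unsteady balance on liquid volume: A dh/dt = −0.01431 √h.
This is separable: 2 d(√h)/dt = −0.01431/A, so √h = √h₀ − (0.01431/(2A)) t.
√h = √2.618 − 0.01431·1307/(2·7.128) = 1.61802 − 1.31195 = 0.306073.
h = 0.306073² = 0.0936805 m.

0.09368 m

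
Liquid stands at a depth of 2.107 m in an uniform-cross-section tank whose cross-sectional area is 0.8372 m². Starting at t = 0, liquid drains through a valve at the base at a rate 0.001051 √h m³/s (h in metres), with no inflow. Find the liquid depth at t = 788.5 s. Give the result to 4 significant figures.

Unsteady balance on liquid volume: A dh/dt = −0.001051 √h.
This is separable: 2 d(√h)/dt = −0.001051/A, so √h = √h₀ − (0.001051/(2A)) t.
√h = √2.107 − 0.001051·788.5/(2·0.8372) = 1.45155 − 0.494932 = 0.956619.
h = 0.956619² = 0.915120 m.

0.9151 m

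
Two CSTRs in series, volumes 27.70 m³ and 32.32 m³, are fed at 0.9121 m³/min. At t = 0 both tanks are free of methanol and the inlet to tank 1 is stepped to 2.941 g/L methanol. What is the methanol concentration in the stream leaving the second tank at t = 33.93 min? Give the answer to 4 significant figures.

Time constants: τᵢ = Vᵢ/Q for each well-mixed tank.
τ₁ = 27.70/0.9121 = 30.3695 min; τ₂ = 32.32/0.9121 = 35.4347 min.
Tank 1: C₁ = C_in(1 − e^(−t/τ₁)). Tank 2 (τ₁ ≠ τ₂): C₂ = C_in[1 − (τ₁ e^(−t/τ₁) − τ₂ e^(−t/τ₂))/(τ₁ − τ₂)].
At t = 33.93: e^(−t/τ₁) = 0.327182, e^(−t/τ₂) = 0.383838.
C₂ = 2.941·[1 − (30.3695·0.327182 − 35.4347·0.383838)/(-5.06523)] = 2.941·0.276471 = 0.813101 g/L.

0.8131 g/L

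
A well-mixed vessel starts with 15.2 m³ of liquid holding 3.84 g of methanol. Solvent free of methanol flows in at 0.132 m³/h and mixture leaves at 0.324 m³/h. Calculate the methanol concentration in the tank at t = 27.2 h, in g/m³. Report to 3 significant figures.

Let m(t) be the amount of methanol. Volume: V(t) = V₀ + (Q_in − Q_out) t = 15.2 − 0.19200 t; V(27.2) = 9.9776 m³.
Solute balance: dm/dt = 0 − Q_out C = −Q_out m/V(t).
Separate: dm/m = −Q_out dt/V(t) ⇒ ln(m/m₀) = −(Q_out/(Q_in−Q_out)) ln(V/V₀).
m = m₀ (V₀/V)^(Q_out/(Q_in−Q_out)) = 3.84 × (15.2/9.9776)^(-1.6875) = 1.8872 g.
C = m/V = 1.8872/9.9776 = 0.18915 g/m³.

0.189 g/m³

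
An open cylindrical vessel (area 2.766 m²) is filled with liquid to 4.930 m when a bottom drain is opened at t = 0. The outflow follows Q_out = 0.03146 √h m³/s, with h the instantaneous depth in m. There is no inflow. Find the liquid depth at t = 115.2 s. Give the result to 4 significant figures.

2.450 m

A dh/dt = −Q_out = −0.03146 √h.
∫ h^(−1/2) dh = −(0.03146/A) ∫ dt, giving 2√h = 2√h₀ − (0.03146/A) t.
√h = √4.930 − 0.03146·115.2/(2·2.766) = 2.22036 − 0.655132 = 1.56523.
h = 1.56523² = 2.44994 m.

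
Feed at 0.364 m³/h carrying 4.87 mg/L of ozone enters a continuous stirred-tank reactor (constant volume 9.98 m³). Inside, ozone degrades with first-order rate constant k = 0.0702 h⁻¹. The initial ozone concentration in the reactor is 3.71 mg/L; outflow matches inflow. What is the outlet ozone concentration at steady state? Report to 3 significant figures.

V dC/dt = Q(C_in − C) − k V C.
Steady state (dC/dt = 0): C_ss = Q C_in/(Q + kV) = C_in/(1 + kV/Q).
C_ss = 0.364·4.87/(0.364 + 0.0702·9.98) = 1.7727/1.0646 = 1.6651 mg/L.

1.67 mg/L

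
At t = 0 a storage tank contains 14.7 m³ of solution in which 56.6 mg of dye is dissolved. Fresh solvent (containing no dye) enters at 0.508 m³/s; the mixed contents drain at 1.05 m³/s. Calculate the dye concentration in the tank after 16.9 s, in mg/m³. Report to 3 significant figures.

Total volume: dV/dt = Q_in − Q_out = -0.54200 m³/s, so V(t) = 14.7 − 0.54200 t and V(16.9) = 5.5402 m³.
Solute balance: dm/dt = 0 − Q_out C = −Q_out m/V(t).
Separate: dm/m = −Q_out dt/V(t) ⇒ ln(m/m₀) = −(Q_out/(Q_in−Q_out)) ln(V/V₀).
m = m₀ (V₀/V)^(Q_out/(Q_in−Q_out)) = 56.6 × (14.7/5.5402)^(-1.9373) = 8.5471 mg.
C = m/V = 8.5471/5.5402 = 1.5427 mg/m³.

1.54 mg/m³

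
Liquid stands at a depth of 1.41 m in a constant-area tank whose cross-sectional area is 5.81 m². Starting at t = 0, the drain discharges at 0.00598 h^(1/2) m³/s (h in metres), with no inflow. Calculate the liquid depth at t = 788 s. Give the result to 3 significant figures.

Accumulation of liquid (constant cross-section A): A dh/dt = −0.00598 √h.
Separate and integrate: 2(√h − √h₀) = −(0.00598/A) t.
√h = √1.41 − 0.00598·788/(2·5.81) = 1.1874 − 0.40553 = 0.78191.
h = 0.78191² = 0.61138 m.

0.611 m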